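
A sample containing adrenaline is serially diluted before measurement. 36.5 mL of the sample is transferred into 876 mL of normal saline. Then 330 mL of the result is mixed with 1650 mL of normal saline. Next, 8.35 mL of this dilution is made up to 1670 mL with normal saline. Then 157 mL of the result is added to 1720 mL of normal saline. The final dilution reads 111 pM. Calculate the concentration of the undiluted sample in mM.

0.0398 mM

Overall dilution factor = 25 × 6 × 200 × 11.96 = 3.59 × 10⁵.
Original = 111 pM × 3.59 × 10⁵ = 3.98 × 10⁷ pM = 0.0398 mM.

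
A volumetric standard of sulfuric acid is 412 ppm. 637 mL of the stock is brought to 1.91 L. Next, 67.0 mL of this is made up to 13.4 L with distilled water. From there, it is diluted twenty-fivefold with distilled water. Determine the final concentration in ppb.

27.5 ppb

Overall dilution factor = 2.998 × 200 × 25 = 1.50 × 10⁴.
412 ppm / 1.50 × 10⁴ = 0.0275 ppm = 27.5 ppb.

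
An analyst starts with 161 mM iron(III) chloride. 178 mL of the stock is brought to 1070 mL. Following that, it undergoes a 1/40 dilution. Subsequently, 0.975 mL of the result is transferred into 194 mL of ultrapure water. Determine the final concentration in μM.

Overall dilution factor = 6.011 × 40 × 200.0 = 4.81 × 10⁴.
161 mM / 4.81 × 10⁴ = 3.35 × 10⁻³ mM = 3.35 μM.

3.35 μM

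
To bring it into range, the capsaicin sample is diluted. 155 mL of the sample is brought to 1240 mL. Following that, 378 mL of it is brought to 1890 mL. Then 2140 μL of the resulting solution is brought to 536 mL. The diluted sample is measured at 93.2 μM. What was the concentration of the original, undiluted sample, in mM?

Overall dilution factor = 8 × 5 × 250.5 = 1.00 × 10⁴.
Original = 93.2 μM × 1.00 × 10⁴ = 9.34 × 10⁵ μM = 934 mM.

934 mM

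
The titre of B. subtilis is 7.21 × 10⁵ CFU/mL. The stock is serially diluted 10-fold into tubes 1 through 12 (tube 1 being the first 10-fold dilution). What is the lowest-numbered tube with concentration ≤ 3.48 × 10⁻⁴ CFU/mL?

tube 10

Tube n has concentration 7.21 × 10⁵ CFU/mL / 10ⁿ.
Need 10ⁿ ≥ 7.21 × 10⁵ CFU/mL / 3.48 × 10⁻⁴ CFU/mL = 2.07 × 10⁹, so n ≥ 9.32.
First such tube: n = 10.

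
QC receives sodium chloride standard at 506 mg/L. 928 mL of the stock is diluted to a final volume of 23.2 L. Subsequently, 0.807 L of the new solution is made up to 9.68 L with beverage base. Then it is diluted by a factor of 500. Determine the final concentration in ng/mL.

3.37 ng/mL

Overall dilution factor = 25 × 12.00 × 500 = 1.50 × 10⁵.
506 mg/L / 1.50 × 10⁵ = 3.37 × 10⁻³ mg/L = 3.37 ng/mL.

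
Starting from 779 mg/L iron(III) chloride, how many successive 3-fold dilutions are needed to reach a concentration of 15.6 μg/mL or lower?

Need 3ⁿ ≥ 49.9, so n ≥ log(49.9)/log(3) = 3.56.
Minimum whole steps: n = 4.

4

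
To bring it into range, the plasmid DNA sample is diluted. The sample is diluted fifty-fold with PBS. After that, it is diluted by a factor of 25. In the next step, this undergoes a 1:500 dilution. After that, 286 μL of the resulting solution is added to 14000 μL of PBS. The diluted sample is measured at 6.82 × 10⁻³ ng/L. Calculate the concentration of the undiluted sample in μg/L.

213 μg/L

Overall dilution factor = 50 × 25 × 500 × 49.95 = 3.12 × 10⁷.
Original = 6.82 × 10⁻³ ng/L × 3.12 × 10⁷ = 2.13 × 10⁵ ng/L = 213 μg/L.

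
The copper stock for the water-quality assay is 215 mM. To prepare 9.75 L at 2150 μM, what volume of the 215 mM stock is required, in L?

2150 μM = 2.15 mM.
V₁ = C₂V₂/C₁ = 2.15 × 9.75 / 215 = 0.0975 L.

0.0975 L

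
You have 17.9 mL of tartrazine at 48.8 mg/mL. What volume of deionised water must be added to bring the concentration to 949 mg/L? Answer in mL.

949 mg/L = 0.949 mg/mL.
V₂ = C₁V₁/C₂ = 48.8 × 17.9 / 0.949 = 920 mL.
Diluent to add = V₂ − V₁ = 920 − 17.9 = 903 mL.

903 mL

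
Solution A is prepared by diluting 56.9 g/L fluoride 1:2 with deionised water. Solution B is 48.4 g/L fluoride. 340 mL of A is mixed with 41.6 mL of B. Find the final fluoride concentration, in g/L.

C_A = 56.9 g/L / 2 = 28.4 g/L.
C_mix = (C_A·V_A + C_B·V_B)/(V_A + V_B) = (28.4×340 + 48.4×41.6) / 381.6 = 30.6 g/L.

30.6 g/L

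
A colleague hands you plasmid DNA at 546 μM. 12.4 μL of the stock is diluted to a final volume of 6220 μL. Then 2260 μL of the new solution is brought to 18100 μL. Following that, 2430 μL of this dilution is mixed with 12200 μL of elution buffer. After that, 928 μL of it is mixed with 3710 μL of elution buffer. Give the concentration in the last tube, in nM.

4.52 nM

Overall dilution factor = 501.6 × 8.009 × 6.021 × 4.998 = 1.21 × 10⁵.
546 μM / 1.21 × 10⁵ = 4.52 × 10⁻³ μM = 4.52 nM.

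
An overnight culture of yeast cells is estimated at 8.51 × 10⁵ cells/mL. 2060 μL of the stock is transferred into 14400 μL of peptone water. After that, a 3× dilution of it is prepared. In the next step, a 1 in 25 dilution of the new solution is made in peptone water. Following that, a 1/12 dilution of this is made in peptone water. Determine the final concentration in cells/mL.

118 cells/mL

Overall dilution factor = 7.990 × 3 × 25 × 12 = 7191.
8.51 × 10⁵ cells/mL / 7191 = 118 cells/mL.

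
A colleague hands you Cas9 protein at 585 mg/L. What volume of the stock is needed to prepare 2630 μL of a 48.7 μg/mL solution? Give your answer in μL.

48.7 μg/mL = 48.7 mg/L.
V₁ = C₂V₂/C₁ = 48.7 × 2630 / 585 = 219 μL.

219 μL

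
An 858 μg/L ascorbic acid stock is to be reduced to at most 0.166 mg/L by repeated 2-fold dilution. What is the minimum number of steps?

Need 2ⁿ ≥ 5.17, so n ≥ log(5.17)/log(2) = 2.37.
Minimum whole steps: n = 3.

3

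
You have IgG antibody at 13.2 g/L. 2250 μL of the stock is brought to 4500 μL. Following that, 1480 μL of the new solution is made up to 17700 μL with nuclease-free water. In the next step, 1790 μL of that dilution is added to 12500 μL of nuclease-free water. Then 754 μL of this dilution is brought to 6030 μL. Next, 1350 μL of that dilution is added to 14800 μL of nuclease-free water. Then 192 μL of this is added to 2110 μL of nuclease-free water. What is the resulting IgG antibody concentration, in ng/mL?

Overall dilution factor = 2 × 11.96 × 7.983 × 7.997 × 11.96 × 11.99 = 2.19 × 10⁵.
13.2 g/L / 2.19 × 10⁵ = 6.03 × 10⁻⁵ g/L = 60.3 ng/mL.

60.3 ng/mL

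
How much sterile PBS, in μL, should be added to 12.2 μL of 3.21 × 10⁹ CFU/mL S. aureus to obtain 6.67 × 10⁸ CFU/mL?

46.5 μL

V₂ = C₁V₁/C₂ = 3.21 × 10⁹ × 12.2 / 6.67 × 10⁸ = 58.7 μL.
Diluent to add = V₂ − V₁ = 58.7 − 12.2 = 46.5 μL.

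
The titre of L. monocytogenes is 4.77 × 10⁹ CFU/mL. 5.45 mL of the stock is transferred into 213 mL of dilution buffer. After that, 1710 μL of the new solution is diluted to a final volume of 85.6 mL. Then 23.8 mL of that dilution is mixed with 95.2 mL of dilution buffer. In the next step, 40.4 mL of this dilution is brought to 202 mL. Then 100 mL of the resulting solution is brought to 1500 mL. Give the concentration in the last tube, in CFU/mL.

Overall dilution factor = 40.08 × 50.06 × 5 × 5 × 15 = 7.52 × 10⁵.
4.77 × 10⁹ CFU/mL / 7.52 × 10⁵ = 6340 CFU/mL.

6340 CFU/mL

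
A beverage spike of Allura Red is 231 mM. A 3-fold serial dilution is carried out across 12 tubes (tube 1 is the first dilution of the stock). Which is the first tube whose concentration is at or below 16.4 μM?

Tube n has concentration 231 mM / 3ⁿ.
Need 3ⁿ ≥ 231 mM / 16.4 μM = 1.41 × 10⁴, so n ≥ 8.70.
First such tube: n = 9.

tube 9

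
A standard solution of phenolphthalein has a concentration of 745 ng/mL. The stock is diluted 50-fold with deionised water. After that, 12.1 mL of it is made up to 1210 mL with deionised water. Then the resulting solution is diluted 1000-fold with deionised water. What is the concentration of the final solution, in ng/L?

0.149 ng/L

Overall dilution factor = 50 × 100 × 1000 = 5.00 × 10⁶.
745 ng/mL / 5.00 × 10⁶ = 1.49 × 10⁻⁴ ng/mL = 0.149 ng/L.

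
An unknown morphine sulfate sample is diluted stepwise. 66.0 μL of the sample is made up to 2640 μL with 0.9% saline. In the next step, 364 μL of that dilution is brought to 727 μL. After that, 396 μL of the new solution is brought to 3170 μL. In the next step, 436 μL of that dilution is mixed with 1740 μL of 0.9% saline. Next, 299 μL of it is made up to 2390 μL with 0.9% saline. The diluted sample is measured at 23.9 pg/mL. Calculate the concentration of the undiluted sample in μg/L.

610 μg/L

Overall dilution factor = 40 × 1.997 × 8.005 × 4.991 × 7.993 = 2.55 × 10⁴.
Original = 23.9 pg/mL × 2.55 × 10⁴ = 6.10 × 10⁵ pg/mL = 610 μg/L.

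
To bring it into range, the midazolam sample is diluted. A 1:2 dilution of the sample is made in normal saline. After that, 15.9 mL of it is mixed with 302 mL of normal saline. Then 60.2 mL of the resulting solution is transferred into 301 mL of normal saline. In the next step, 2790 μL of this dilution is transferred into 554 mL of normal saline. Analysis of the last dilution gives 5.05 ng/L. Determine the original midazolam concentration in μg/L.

242 μg/L

Overall dilution factor = 2 × 19.99 × 6 × 199.6 = 4.79 × 10⁴.
Original = 5.05 ng/L × 4.79 × 10⁴ = 2.42 × 10⁵ ng/L = 242 μg/L.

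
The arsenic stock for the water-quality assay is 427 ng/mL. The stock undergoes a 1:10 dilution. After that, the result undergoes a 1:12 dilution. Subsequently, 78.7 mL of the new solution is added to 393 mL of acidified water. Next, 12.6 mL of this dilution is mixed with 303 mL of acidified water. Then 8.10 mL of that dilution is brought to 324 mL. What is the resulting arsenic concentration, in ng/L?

0.593 ng/L

Overall dilution factor = 10 × 12 × 5.994 × 25.05 × 40 = 7.21 × 10⁵.
427 ng/mL / 7.21 × 10⁵ = 5.93 × 10⁻⁴ ng/mL = 0.593 ng/L.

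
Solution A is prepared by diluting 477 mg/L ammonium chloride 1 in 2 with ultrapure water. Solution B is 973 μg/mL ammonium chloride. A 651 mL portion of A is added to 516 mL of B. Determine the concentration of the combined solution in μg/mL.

563 μg/mL

C_A = 477 mg/L / 2 = 238 mg/L.
C_B = 973 μg/mL = 973 mg/L.
C_mix = (C_A·V_A + C_B·V_B)/(V_A + V_B) = (238×651 + 973×516) / 1167 = 563 mg/L = 563 μg/mL.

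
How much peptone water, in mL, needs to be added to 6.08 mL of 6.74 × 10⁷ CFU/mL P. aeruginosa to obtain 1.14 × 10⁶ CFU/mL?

353 mL

V₂ = C₁V₁/C₂ = 6.74 × 10⁷ × 6.08 / 1.14 × 10⁶ = 359 mL.
Diluent to add = V₂ − V₁ = 359 − 6.08 = 353 mL.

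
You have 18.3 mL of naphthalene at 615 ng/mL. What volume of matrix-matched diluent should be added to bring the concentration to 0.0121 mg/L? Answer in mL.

912 mL

0.0121 mg/L = 12.1 ng/mL.
V₂ = C₁V₁/C₂ = 615 × 18.3 / 12.1 = 930 mL.
Diluent to add = V₂ − V₁ = 930 − 18.3 = 912 mL.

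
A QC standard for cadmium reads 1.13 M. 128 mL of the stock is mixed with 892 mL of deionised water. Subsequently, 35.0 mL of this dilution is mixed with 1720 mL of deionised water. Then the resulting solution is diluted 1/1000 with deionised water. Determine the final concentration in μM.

2.83 μM

Overall dilution factor = 7.969 × 50.14 × 1000 = 4.00 × 10⁵.
1.13 M / 4.00 × 10⁵ = 2.83 × 10⁻⁶ M = 2.83 μM.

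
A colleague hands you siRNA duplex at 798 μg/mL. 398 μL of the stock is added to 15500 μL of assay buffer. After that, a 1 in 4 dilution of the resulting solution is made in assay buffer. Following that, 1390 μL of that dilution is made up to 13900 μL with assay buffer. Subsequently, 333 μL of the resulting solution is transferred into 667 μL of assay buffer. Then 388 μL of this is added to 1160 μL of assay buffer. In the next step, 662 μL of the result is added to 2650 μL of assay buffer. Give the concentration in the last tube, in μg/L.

8.33 μg/L

Overall dilution factor = 39.94 × 4 × 10 × 3.003 × 3.990 × 5.003 = 9.58 × 10⁴.
798 μg/mL / 9.58 × 10⁴ = 8.33 × 10⁻³ μg/mL = 8.33 μg/L.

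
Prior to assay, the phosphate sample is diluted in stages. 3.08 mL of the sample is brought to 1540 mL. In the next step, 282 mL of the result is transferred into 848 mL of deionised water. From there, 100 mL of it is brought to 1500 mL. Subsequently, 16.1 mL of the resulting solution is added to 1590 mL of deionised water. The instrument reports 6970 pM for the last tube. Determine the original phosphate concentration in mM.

20.9 mM

Overall dilution factor = 500 × 4.007 × 15 × 99.76 = 3.00 × 10⁶.
Original = 6970 pM × 3.00 × 10⁶ = 2.09 × 10¹⁰ pM = 20.9 mM.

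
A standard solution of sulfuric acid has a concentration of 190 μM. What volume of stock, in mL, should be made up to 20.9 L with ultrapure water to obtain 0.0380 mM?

0.0380 mM = 38.0 μM.
V₁ = C₂V₂/C₁ = 38.0 × 20.9 / 190 = 4.18 L = 4180 mL.

4180 mL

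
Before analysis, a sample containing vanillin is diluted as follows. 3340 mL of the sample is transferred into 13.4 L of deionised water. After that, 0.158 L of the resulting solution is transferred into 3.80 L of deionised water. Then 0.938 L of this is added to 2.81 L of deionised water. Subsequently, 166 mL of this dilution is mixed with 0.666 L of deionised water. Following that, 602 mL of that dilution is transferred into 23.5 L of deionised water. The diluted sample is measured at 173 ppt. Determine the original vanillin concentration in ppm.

17.4 ppm

Overall dilution factor = 5.012 × 25.05 × 3.996 × 5.012 × 40.04 = 1.01 × 10⁵.
Original = 173 ppt × 1.01 × 10⁵ = 1.74 × 10⁷ ppt = 17.4 ppm.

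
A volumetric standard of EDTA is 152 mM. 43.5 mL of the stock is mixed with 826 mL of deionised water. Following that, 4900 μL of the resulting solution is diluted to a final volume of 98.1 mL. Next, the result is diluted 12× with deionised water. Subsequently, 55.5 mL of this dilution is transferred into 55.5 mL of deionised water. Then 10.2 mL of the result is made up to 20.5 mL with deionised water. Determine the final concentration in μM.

Overall dilution factor = 19.99 × 20.02 × 12 × 2 × 2.010 = 1.93 × 10⁴.
152 mM / 1.93 × 10⁴ = 7.87 × 10⁻³ mM = 7.87 μM.

7.87 μM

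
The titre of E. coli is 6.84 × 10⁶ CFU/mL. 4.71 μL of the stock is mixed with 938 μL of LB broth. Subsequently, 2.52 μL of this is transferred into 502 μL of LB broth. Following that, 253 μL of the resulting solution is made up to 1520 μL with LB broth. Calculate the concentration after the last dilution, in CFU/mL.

28.4 CFU/mL

Overall dilution factor = 200.2 × 200.2 × 6.008 = 2.41 × 10⁵.
6.84 × 10⁶ CFU/mL / 2.41 × 10⁵ = 28.4 CFU/mL.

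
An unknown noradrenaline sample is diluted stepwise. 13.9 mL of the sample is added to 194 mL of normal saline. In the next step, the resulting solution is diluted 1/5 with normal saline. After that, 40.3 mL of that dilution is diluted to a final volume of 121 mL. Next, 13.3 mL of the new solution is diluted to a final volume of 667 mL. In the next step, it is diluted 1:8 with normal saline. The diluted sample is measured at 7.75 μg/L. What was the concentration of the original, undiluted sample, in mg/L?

Overall dilution factor = 14.96 × 5 × 3.002 × 50.15 × 8 = 9.01 × 10⁴.
Original = 7.75 μg/L × 9.01 × 10⁴ = 6.98 × 10⁵ μg/L = 698 mg/L.

698 mg/L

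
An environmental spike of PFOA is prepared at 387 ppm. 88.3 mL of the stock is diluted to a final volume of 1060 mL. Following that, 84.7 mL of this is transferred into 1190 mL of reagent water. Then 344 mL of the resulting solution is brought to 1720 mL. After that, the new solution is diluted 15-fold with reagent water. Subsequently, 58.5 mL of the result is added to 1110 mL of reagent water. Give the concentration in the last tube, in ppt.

Overall dilution factor = 12.00 × 15.05 × 5 × 15 × 19.97 = 2.71 × 10⁵.
387 ppm / 2.71 × 10⁵ = 1.43 × 10⁻³ ppm = 1430 ppt.

1430 ppt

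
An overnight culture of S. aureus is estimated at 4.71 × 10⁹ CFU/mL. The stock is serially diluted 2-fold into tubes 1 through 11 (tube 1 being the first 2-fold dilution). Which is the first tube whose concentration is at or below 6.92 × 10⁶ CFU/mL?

tube 10

Tube n has concentration 4.71 × 10⁹ CFU/mL / 2ⁿ.
Need 2ⁿ ≥ 4.71 × 10⁹ CFU/mL / 6.92 × 10⁶ CFU/mL = 681, so n ≥ 9.41.
First such tube: n = 10.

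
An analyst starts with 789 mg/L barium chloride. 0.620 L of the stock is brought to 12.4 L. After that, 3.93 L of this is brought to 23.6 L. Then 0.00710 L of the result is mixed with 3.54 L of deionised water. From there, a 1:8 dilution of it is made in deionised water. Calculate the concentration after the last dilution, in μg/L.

Overall dilution factor = 20 × 6.005 × 499.6 × 8 = 4.80 × 10⁵.
789 mg/L / 4.80 × 10⁵ = 1.64 × 10⁻³ mg/L = 1.64 μg/L.

1.64 μg/L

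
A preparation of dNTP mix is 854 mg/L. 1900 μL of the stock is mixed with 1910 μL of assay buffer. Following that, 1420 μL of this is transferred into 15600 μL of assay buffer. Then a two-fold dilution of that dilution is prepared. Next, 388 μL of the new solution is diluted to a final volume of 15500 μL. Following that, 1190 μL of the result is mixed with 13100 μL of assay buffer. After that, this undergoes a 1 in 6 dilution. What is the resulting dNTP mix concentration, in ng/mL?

6.17 ng/mL

Overall dilution factor = 2.005 × 11.99 × 2 × 39.95 × 12.01 × 6 = 1.38 × 10⁵.
854 mg/L / 1.38 × 10⁵ = 6.17 × 10⁻³ mg/L = 6.17 ng/mL.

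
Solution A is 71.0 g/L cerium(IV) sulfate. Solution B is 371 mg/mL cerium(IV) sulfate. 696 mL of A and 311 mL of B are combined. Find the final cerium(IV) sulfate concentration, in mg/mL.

C_B = 371 mg/mL = 371 g/L.
C_mix = (C_A·V_A + C_B·V_B)/(V_A + V_B) = (71.0×696 + 371×311) / 1007 = 164 g/L = 164 mg/mL.

164 mg/mL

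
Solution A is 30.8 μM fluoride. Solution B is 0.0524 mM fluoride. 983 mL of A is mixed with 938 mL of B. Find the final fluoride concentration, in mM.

C_B = 0.0524 mM = 52.4 μM.
C_mix = (C_A·V_A + C_B·V_B)/(V_A + V_B) = (30.8×983 + 52.4×938) / 1921 = 41.3 μM = 0.0413 mM.

0.0413 mM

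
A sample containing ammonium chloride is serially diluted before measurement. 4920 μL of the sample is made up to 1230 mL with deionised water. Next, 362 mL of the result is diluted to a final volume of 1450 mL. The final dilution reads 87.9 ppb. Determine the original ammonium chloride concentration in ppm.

88.0 ppm

Overall dilution factor = 250 × 4.006 = 1001.
Original = 87.9 ppb × 1001 = 8.80 × 10⁴ ppb = 88.0 ppm.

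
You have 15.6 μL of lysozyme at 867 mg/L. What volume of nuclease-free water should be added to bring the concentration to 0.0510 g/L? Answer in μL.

0.0510 g/L = 51.0 mg/L.
V₂ = C₁V₁/C₂ = 867 × 15.6 / 51.0 = 265 μL.
Diluent to add = V₂ − V₁ = 265 − 15.6 = 250 μL.

250 μL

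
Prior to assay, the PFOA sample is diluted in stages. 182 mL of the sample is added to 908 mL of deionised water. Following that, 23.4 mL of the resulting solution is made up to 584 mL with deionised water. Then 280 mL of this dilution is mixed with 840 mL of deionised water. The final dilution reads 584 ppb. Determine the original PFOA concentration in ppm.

349 ppm

Overall dilution factor = 5.989 × 24.96 × 4 = 598.
Original = 584 ppb × 598 = 3.49 × 10⁵ ppb = 349 ppm.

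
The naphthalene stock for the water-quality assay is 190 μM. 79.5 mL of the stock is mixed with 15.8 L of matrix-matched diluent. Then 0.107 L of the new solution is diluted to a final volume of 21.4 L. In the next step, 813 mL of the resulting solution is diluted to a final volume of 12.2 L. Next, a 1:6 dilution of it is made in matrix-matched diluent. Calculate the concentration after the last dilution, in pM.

52.8 pM

Overall dilution factor = 199.7 × 200 × 15.01 × 6 = 3.60 × 10⁶.
190 μM / 3.60 × 10⁶ = 5.28 × 10⁻⁵ μM = 52.8 pM.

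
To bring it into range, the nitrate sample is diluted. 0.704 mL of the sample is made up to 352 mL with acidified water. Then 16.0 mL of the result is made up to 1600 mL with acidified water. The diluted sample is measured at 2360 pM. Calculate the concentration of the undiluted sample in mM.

Overall dilution factor = 500 × 100 = 5.00 × 10⁴.
Original = 2360 pM × 5.00 × 10⁴ = 1.18 × 10⁸ pM = 0.118 mM.

0.118 mM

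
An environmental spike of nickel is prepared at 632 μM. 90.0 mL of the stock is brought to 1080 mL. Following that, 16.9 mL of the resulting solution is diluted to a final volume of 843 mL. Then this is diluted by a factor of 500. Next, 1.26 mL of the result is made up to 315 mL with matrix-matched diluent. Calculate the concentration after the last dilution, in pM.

8.45 pM

Overall dilution factor = 12 × 49.88 × 500 × 250 = 7.48 × 10⁷.
632 μM / 7.48 × 10⁷ = 8.45 × 10⁻⁶ μM = 8.45 pM.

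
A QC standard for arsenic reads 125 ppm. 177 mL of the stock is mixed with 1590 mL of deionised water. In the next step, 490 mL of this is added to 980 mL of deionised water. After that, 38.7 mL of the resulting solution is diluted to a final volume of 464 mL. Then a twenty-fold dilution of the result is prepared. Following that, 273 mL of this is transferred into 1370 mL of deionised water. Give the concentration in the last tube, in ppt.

2890 ppt

Overall dilution factor = 9.983 × 3 × 11.99 × 20 × 6.018 = 4.32 × 10⁴.
125 ppm / 4.32 × 10⁴ = 2.89 × 10⁻³ ppm = 2890 ppt.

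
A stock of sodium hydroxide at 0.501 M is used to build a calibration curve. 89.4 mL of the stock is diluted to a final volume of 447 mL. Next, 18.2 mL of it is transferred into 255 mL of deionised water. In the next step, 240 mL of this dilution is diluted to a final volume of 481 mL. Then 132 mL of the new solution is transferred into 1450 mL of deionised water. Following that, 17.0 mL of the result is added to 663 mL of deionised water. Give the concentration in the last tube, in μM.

6.95 μM

Overall dilution factor = 5 × 15.01 × 2.004 × 11.98 × 40 = 7.21 × 10⁴.
0.501 M / 7.21 × 10⁴ = 6.95 × 10⁻⁶ M = 6.95 μM.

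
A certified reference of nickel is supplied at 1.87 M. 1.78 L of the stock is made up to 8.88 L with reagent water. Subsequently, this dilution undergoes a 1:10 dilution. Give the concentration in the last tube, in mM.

Overall dilution factor = 4.989 × 10 = 49.9.
1.87 M / 49.9 = 0.0375 M = 37.5 mM.

37.5 mM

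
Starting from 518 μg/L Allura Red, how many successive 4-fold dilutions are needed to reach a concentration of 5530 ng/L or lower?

4

Need 4ⁿ ≥ 93.7, so n ≥ log(93.7)/log(4) = 3.27.
Minimum whole steps: n = 4.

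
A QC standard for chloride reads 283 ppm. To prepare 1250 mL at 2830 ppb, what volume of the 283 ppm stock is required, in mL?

2830 ppb = 2.83 ppm.
V₁ = C₂V₂/C₁ = 2.83 × 1250 / 283 = 12.5 mL.

12.5 mL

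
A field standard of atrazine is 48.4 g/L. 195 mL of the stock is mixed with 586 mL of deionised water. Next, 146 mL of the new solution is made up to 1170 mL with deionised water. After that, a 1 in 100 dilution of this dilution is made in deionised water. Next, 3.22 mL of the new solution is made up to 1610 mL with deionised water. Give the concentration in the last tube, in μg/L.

30.2 μg/L

Overall dilution factor = 4.005 × 8.014 × 100 × 500 = 1.60 × 10⁶.
48.4 g/L / 1.60 × 10⁶ = 3.02 × 10⁻⁵ g/L = 30.2 μg/L.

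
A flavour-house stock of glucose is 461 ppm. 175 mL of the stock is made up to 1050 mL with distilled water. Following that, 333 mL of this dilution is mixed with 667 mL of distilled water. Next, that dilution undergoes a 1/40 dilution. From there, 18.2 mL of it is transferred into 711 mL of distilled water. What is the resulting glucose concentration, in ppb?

16.0 ppb

Overall dilution factor = 6 × 3.003 × 40 × 40.07 = 2.89 × 10⁴.
461 ppm / 2.89 × 10⁴ = 0.0160 ppm = 16.0 ppb.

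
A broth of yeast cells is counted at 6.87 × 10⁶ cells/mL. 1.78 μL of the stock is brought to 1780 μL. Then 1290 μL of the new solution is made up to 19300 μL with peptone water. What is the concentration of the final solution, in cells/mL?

Overall dilution factor = 1000 × 14.96 = 1.50 × 10⁴.
6.87 × 10⁶ cells/mL / 1.50 × 10⁴ = 459 cells/mL.

459 cells/mL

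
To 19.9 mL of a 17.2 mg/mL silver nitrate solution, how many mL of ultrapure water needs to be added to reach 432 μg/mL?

772 mL

432 μg/mL = 0.432 mg/mL.
V₂ = C₁V₁/C₂ = 17.2 × 19.9 / 0.432 = 792 mL.
Diluent to add = V₂ − V₁ = 792 − 19.9 = 772 mL.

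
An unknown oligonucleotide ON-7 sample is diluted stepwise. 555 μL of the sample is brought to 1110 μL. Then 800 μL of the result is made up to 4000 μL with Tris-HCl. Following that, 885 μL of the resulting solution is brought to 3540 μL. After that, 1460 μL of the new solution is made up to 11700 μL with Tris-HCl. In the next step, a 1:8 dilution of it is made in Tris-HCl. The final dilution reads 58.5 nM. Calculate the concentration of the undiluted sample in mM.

0.150 mM

Overall dilution factor = 2 × 5 × 4 × 8.014 × 8 = 2564.
Original = 58.5 nM × 2564 = 1.50 × 10⁵ nM = 0.150 mM.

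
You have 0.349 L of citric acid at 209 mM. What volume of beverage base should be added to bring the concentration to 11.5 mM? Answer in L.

5.99 L

V₂ = C₁V₁/C₂ = 209 × 0.349 / 11.5 = 6.34 L.
Diluent to add = V₂ − V₁ = 6.34 − 0.349 = 5.99 L.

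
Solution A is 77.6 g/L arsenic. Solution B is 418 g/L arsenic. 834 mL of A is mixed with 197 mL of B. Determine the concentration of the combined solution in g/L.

143 g/L

C_mix = (C_A·V_A + C_B·V_B)/(V_A + V_B) = (77.6×834 + 418×197) / 1031 = 143 g/L.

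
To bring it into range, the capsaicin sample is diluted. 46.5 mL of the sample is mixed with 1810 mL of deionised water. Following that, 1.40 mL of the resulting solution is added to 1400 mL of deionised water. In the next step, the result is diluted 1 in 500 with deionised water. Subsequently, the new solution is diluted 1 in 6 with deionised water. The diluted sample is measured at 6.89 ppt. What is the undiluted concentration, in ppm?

826 ppm

Overall dilution factor = 39.92 × 1001 × 500 × 6 = 1.20 × 10⁸.
Original = 6.89 ppt × 1.20 × 10⁸ = 8.26 × 10⁸ ppt = 826 ppm.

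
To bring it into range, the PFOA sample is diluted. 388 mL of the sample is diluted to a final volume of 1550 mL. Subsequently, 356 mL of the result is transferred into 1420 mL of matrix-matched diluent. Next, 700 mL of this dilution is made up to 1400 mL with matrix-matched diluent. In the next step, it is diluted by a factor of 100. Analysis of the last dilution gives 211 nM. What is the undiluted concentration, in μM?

Overall dilution factor = 3.995 × 4.989 × 2 × 100 = 3986.
Original = 211 nM × 3986 = 8.41 × 10⁵ nM = 841 μM.

841 μM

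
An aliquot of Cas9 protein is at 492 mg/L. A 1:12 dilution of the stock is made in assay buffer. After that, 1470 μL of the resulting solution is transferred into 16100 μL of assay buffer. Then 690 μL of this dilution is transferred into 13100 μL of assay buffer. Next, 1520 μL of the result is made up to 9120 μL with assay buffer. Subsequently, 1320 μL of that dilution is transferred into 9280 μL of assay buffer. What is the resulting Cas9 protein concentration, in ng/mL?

Overall dilution factor = 12 × 11.95 × 19.99 × 6 × 8.030 = 1.38 × 10⁵.
492 mg/L / 1.38 × 10⁵ = 3.56 × 10⁻³ mg/L = 3.56 ng/mL.

3.56 ng/mL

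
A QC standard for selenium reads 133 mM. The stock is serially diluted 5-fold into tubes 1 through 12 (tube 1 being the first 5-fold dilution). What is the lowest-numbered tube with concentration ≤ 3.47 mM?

tube 3

Tube n has concentration 133 mM / 5ⁿ.
Need 5ⁿ ≥ 133 mM / 3.47 mM = 38.3, so n ≥ 2.27.
First such tube: n = 3.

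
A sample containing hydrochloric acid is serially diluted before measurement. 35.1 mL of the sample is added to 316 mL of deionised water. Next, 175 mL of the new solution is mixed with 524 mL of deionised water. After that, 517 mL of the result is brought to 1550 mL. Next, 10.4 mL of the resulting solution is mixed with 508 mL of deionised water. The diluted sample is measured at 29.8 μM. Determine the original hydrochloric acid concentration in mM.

178 mM

Overall dilution factor = 10.00 × 3.994 × 2.998 × 49.85 = 5971.
Original = 29.8 μM × 5971 = 1.78 × 10⁵ μM = 178 mM.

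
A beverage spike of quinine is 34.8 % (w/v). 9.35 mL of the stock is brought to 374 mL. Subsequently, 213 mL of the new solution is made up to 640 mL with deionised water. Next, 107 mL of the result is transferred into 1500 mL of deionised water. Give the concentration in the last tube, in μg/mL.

Overall dilution factor = 40 × 3.005 × 15.02 = 1805.
34.8 % (w/v) / 1805 = 0.0193 % (w/v) = 193 μg/mL.

193 μg/mL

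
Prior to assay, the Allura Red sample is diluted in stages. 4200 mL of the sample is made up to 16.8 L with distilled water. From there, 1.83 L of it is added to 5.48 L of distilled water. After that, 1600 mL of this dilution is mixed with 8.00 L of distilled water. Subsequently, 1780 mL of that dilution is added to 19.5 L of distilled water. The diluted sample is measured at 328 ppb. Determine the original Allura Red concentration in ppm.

Overall dilution factor = 4 × 3.995 × 6 × 11.96 = 1146.
Original = 328 ppb × 1146 = 3.76 × 10⁵ ppb = 376 ppm.

376 ppm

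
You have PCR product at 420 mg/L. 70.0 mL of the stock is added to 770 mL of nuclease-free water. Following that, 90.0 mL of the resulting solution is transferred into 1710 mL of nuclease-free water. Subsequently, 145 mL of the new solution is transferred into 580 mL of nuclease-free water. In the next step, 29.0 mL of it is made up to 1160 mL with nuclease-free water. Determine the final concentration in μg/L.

Overall dilution factor = 12 × 20 × 5 × 40 = 4.80 × 10⁴.
420 mg/L / 4.80 × 10⁴ = 8.75 × 10⁻³ mg/L = 8.75 μg/L.

8.75 μg/L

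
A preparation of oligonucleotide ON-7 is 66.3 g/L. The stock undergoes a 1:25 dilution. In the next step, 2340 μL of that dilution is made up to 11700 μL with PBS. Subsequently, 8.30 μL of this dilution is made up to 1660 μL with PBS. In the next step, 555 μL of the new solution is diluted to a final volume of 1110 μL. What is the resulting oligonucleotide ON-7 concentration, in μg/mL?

Overall dilution factor = 25 × 5 × 200 × 2 = 5.00 × 10⁴.
66.3 g/L / 5.00 × 10⁴ = 1.33 × 10⁻³ g/L = 1.33 μg/mL.

1.33 μg/mL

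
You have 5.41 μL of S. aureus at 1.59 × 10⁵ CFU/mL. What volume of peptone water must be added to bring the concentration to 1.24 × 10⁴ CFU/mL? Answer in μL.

V₂ = C₁V₁/C₂ = 1.59 × 10⁵ × 5.41 / 1.24 × 10⁴ = 69.4 μL.
Diluent to add = V₂ − V₁ = 69.4 − 5.41 = 64.0 μL.

64.0 μL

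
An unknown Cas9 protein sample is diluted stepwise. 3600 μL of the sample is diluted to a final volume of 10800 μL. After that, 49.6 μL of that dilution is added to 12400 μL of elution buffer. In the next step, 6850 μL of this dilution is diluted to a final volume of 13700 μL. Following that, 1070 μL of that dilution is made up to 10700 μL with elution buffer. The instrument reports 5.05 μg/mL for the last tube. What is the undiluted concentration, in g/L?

76.1 g/L

Overall dilution factor = 3 × 251 × 2 × 10 = 1.51 × 10⁴.
Original = 5.05 μg/mL × 1.51 × 10⁴ = 7.61 × 10⁴ μg/mL = 76.1 g/L.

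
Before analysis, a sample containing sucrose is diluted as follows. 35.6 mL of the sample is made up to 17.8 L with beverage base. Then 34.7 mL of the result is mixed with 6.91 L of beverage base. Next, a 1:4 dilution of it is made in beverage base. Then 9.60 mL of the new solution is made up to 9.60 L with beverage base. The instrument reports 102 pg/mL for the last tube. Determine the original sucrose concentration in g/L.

Overall dilution factor = 500 × 200.1 × 4 × 1000 = 4.00 × 10⁸.
Original = 102 pg/mL × 4.00 × 10⁸ = 4.08 × 10¹⁰ pg/mL = 40.8 g/L.

40.8 g/L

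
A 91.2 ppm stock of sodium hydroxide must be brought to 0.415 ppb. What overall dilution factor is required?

Factor = C₀/C_target = 91.2 ppm / 0.415 ppb = 2.20 × 10⁵.

2.20 × 10⁵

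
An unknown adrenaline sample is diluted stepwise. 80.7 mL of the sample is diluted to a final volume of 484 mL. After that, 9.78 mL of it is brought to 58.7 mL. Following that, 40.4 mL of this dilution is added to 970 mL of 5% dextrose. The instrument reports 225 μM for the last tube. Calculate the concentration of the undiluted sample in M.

Overall dilution factor = 5.998 × 6.002 × 25.01 = 900.
Original = 225 μM × 900 = 2.03 × 10⁵ μM = 0.203 M.

0.203 M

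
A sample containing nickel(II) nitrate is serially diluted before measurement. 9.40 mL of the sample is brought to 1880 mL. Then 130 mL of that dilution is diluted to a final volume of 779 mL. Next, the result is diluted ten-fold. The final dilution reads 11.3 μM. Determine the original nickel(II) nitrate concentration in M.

0.135 M

Overall dilution factor = 200 × 5.992 × 10 = 1.20 × 10⁴.
Original = 11.3 μM × 1.20 × 10⁴ = 1.35 × 10⁵ μM = 0.135 M.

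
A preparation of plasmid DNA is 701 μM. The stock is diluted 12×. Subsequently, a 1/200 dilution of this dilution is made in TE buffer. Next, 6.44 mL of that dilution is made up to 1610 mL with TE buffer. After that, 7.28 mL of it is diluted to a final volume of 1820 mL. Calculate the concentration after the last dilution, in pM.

Overall dilution factor = 12 × 200 × 250 × 250 = 1.50 × 10⁸.
701 μM / 1.50 × 10⁸ = 4.67 × 10⁻⁶ μM = 4.67 pM.

4.67 pM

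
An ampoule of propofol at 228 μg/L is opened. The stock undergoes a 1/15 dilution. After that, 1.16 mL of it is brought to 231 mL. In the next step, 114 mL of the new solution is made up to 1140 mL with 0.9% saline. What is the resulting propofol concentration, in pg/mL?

Overall dilution factor = 15 × 199.1 × 10 = 2.99 × 10⁴.
228 μg/L / 2.99 × 10⁴ = 7.63 × 10⁻³ μg/L = 7.63 pg/mL.

7.63 pg/mL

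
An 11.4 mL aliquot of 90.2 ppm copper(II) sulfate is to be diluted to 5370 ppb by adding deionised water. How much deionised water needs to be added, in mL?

5370 ppb = 5.37 ppm.
V₂ = C₁V₁/C₂ = 90.2 × 11.4 / 5.37 = 191 mL.
Diluent to add = V₂ − V₁ = 191 − 11.4 = 180 mL.

180 mL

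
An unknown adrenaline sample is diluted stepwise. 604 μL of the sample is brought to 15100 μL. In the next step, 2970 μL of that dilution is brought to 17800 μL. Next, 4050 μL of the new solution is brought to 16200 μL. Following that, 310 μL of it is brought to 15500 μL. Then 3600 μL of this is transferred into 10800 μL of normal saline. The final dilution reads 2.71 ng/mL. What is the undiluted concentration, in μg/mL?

325 μg/mL

Overall dilution factor = 25 × 5.993 × 4 × 50 × 4 = 1.20 × 10⁵.
Original = 2.71 ng/mL × 1.20 × 10⁵ = 3.25 × 10⁵ ng/mL = 325 μg/mL.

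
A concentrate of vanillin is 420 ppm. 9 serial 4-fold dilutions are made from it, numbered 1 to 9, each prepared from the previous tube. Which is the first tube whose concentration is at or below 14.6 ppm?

Tube n has concentration 420 ppm / 4ⁿ.
Need 4ⁿ ≥ 420 ppm / 14.6 ppm = 28.8, so n ≥ 2.42.
First such tube: n = 3.

tube 3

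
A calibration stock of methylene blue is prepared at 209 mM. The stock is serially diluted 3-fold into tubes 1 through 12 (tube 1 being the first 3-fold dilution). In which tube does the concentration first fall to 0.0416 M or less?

Tube n has concentration 209 mM / 3ⁿ.
Need 3ⁿ ≥ 209 mM / 0.0416 M = 5.02, so n ≥ 1.47.
First such tube: n = 2.

tube 2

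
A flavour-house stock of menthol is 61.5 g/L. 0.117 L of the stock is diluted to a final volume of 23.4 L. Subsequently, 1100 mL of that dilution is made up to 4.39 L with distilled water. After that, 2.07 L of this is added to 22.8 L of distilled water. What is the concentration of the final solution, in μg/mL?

6.41 μg/mL

Overall dilution factor = 200 × 3.991 × 12.01 = 9590.
61.5 g/L / 9590 = 6.41 × 10⁻³ g/L = 6.41 μg/mL.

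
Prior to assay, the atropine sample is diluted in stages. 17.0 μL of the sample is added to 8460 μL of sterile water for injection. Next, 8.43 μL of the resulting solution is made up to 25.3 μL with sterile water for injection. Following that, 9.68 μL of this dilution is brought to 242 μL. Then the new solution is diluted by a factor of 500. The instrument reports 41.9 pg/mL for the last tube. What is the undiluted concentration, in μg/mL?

Overall dilution factor = 498.6 × 3.001 × 25 × 500 = 1.87 × 10⁷.
Original = 41.9 pg/mL × 1.87 × 10⁷ = 7.84 × 10⁸ pg/mL = 784 μg/mL.

784 μg/mL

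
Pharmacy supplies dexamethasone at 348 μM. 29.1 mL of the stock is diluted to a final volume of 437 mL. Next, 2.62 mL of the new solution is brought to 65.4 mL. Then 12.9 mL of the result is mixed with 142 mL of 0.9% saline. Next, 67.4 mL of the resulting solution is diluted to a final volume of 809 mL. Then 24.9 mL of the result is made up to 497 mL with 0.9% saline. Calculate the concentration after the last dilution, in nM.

Overall dilution factor = 15.02 × 24.96 × 12.01 × 12.00 × 19.96 = 1.08 × 10⁶.
348 μM / 1.08 × 10⁶ = 3.23 × 10⁻⁴ μM = 0.323 nM.

0.323 nM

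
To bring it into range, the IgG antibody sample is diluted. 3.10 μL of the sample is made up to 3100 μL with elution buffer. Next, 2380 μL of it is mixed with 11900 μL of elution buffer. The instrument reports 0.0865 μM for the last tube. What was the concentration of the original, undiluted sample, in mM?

0.519 mM

Overall dilution factor = 1000 × 6 = 6000.
Original = 0.0865 μM × 6000 = 519 μM = 0.519 mM.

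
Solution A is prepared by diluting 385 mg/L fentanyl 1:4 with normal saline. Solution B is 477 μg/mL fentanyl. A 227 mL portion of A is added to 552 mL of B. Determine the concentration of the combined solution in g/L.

0.366 g/L

C_A = 385 mg/L / 4 = 96.2 mg/L.
C_B = 477 μg/mL = 477 mg/L.
C_mix = (C_A·V_A + C_B·V_B)/(V_A + V_B) = (96.2×227 + 477×552) / 779.0 = 366 mg/L = 0.366 g/L.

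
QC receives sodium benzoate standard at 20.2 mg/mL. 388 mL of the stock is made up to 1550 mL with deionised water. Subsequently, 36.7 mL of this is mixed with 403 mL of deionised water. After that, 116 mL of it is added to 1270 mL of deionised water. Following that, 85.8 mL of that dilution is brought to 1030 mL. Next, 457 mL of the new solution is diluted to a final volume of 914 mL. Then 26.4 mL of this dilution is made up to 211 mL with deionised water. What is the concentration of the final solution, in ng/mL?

184 ng/mL

Overall dilution factor = 3.995 × 11.98 × 11.95 × 12.00 × 2 × 7.992 = 1.10 × 10⁵.
20.2 mg/mL / 1.10 × 10⁵ = 1.84 × 10⁻⁴ mg/mL = 184 ng/mL.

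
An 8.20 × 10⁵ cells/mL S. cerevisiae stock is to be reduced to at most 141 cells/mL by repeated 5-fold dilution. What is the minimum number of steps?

Need 5ⁿ ≥ 5816, so n ≥ log(5816)/log(5) = 5.39.
Minimum whole steps: n = 6.

6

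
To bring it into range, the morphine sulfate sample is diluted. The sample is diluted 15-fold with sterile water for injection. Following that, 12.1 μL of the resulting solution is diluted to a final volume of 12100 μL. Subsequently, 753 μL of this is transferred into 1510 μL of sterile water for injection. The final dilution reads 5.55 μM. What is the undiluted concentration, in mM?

Overall dilution factor = 15 × 1000 × 3.005 = 4.51 × 10⁴.
Original = 5.55 μM × 4.51 × 10⁴ = 2.50 × 10⁵ μM = 250 mM.

250 mM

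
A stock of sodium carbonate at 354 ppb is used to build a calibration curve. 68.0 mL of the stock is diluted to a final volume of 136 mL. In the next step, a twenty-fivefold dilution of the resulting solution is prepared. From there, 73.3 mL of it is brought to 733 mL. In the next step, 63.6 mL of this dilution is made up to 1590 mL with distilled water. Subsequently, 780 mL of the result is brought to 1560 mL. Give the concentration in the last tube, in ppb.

0.0142 ppb

Overall dilution factor = 2 × 25 × 10 × 25 × 2 = 2.50 × 10⁴.
354 ppb / 2.50 × 10⁴ = 0.0142 ppb.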